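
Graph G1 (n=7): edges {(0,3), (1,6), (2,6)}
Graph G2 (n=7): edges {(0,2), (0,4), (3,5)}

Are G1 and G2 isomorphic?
Yes, isomorphic

The graphs are isomorphic.
One valid mapping φ: V(G1) → V(G2): 0→3, 1→2, 2→4, 3→5, 4→6, 5→1, 6→0

Verify φ preserves adjacency — for each edge of G1, its image is an edge of G2:
  (0,3) → (φ(0),φ(3)) = (3,5) ∈ E(G2) ✓
  (1,6) → (φ(1),φ(6)) = (0,2) ∈ E(G2) ✓
  (2,6) → (φ(2),φ(6)) = (0,4) ∈ E(G2) ✓
All 3 edges of G1 map to edges of G2, and |E(G1)| = |E(G2)| = 3, so φ is a bijection on edges as well as vertices. Hence G1 ≅ G2.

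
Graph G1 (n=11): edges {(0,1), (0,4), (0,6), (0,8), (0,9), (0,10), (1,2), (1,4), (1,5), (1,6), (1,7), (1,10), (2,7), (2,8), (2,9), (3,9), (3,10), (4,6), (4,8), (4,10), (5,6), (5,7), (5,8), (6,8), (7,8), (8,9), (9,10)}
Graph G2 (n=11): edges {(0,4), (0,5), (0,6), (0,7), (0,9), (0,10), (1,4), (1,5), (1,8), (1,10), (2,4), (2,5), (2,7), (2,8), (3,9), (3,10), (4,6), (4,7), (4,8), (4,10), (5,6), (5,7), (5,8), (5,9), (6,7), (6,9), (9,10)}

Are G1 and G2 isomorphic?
Yes, isomorphic

The graphs are isomorphic.
One valid mapping φ: V(G1) → V(G2): 0→0, 1→5, 2→1, 3→3, 4→6, 5→2, 6→7, 7→8, 8→4, 9→10, 10→9

Verify φ preserves adjacency — for each edge of G1, its image is an edge of G2:
  (0,1) → (φ(0),φ(1)) = (0,5) ∈ E(G2) ✓
  (0,4) → (φ(0),φ(4)) = (0,6) ∈ E(G2) ✓
  (0,6) → (φ(0),φ(6)) = (0,7) ∈ E(G2) ✓
  (0,8) → (φ(0),φ(8)) = (0,4) ∈ E(G2) ✓
  (0,9) → (φ(0),φ(9)) = (0,10) ∈ E(G2) ✓
  (0,10) → (φ(0),φ(10)) = (0,9) ∈ E(G2) ✓
  (1,2) → (φ(1),φ(2)) = (1,5) ∈ E(G2) ✓
  (1,4) → (φ(1),φ(4)) = (5,6) ∈ E(G2) ✓
  (1,5) → (φ(1),φ(5)) = (2,5) ∈ E(G2) ✓
  (1,6) → (φ(1),φ(6)) = (5,7) ∈ E(G2) ✓
  (1,7) → (φ(1),φ(7)) = (5,8) ∈ E(G2) ✓
  (1,10) → (φ(1),φ(10)) = (5,9) ∈ E(G2) ✓
  (2,7) → (φ(2),φ(7)) = (1,8) ∈ E(G2) ✓
  (2,8) → (φ(2),φ(8)) = (1,4) ∈ E(G2) ✓
  (2,9) → (φ(2),φ(9)) = (1,10) ∈ E(G2) ✓
  (3,9) → (φ(3),φ(9)) = (3,10) ∈ E(G2) ✓
  (3,10) → (φ(3),φ(10)) = (3,9) ∈ E(G2) ✓
  (4,6) → (φ(4),φ(6)) = (6,7) ∈ E(G2) ✓
  (4,8) → (φ(4),φ(8)) = (4,6) ∈ E(G2) ✓
  (4,10) → (φ(4),φ(10)) = (6,9) ∈ E(G2) ✓
  (5,6) → (φ(5),φ(6)) = (2,7) ∈ E(G2) ✓
  (5,7) → (φ(5),φ(7)) = (2,8) ∈ E(G2) ✓
  (5,8) → (φ(5),φ(8)) = (2,4) ∈ E(G2) ✓
  (6,8) → (φ(6),φ(8)) = (4,7) ∈ E(G2) ✓
  (7,8) → (φ(7),φ(8)) = (4,8) ∈ E(G2) ✓
  (8,9) → (φ(8),φ(9)) = (4,10) ∈ E(G2) ✓
  (9,10) → (φ(9),φ(10)) = (9,10) ∈ E(G2) ✓
All 27 edges of G1 map to edges of G2, and |E(G1)| = |E(G2)| = 27, so φ is a bijection on edges as well as vertices. Hence G1 ≅ G2.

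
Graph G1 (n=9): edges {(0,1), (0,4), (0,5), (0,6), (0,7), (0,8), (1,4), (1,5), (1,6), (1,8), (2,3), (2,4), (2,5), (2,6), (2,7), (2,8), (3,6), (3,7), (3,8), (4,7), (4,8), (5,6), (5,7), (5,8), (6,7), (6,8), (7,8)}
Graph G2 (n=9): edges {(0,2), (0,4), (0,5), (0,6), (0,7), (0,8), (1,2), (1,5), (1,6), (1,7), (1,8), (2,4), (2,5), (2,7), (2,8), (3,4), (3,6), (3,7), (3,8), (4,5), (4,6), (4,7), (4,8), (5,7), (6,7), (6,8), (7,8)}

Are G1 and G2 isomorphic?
Yes, isomorphic

The graphs are isomorphic.
One valid mapping φ: V(G1) → V(G2): 0→2, 1→5, 2→6, 3→3, 4→1, 5→0, 6→4, 7→8, 8→7

Verify φ preserves adjacency — for each edge of G1, its image is an edge of G2:
  (0,1) → (φ(0),φ(1)) = (2,5) ∈ E(G2) ✓
  (0,4) → (φ(0),φ(4)) = (1,2) ∈ E(G2) ✓
  (0,5) → (φ(0),φ(5)) = (0,2) ∈ E(G2) ✓
  (0,6) → (φ(0),φ(6)) = (2,4) ∈ E(G2) ✓
  (0,7) → (φ(0),φ(7)) = (2,8) ∈ E(G2) ✓
  (0,8) → (φ(0),φ(8)) = (2,7) ∈ E(G2) ✓
  (1,4) → (φ(1),φ(4)) = (1,5) ∈ E(G2) ✓
  (1,5) → (φ(1),φ(5)) = (0,5) ∈ E(G2) ✓
  (1,6) → (φ(1),φ(6)) = (4,5) ∈ E(G2) ✓
  (1,8) → (φ(1),φ(8)) = (5,7) ∈ E(G2) ✓
  (2,3) → (φ(2),φ(3)) = (3,6) ∈ E(G2) ✓
  (2,4) → (φ(2),φ(4)) = (1,6) ∈ E(G2) ✓
  (2,5) → (φ(2),φ(5)) = (0,6) ∈ E(G2) ✓
  (2,6) → (φ(2),φ(6)) = (4,6) ∈ E(G2) ✓
  (2,7) → (φ(2),φ(7)) = (6,8) ∈ E(G2) ✓
  (2,8) → (φ(2),φ(8)) = (6,7) ∈ E(G2) ✓
  (3,6) → (φ(3),φ(6)) = (3,4) ∈ E(G2) ✓
  (3,7) → (φ(3),φ(7)) = (3,8) ∈ E(G2) ✓
  (3,8) → (φ(3),φ(8)) = (3,7) ∈ E(G2) ✓
  (4,7) → (φ(4),φ(7)) = (1,8) ∈ E(G2) ✓
  (4,8) → (φ(4),φ(8)) = (1,7) ∈ E(G2) ✓
  (5,6) → (φ(5),φ(6)) = (0,4) ∈ E(G2) ✓
  (5,7) → (φ(5),φ(7)) = (0,8) ∈ E(G2) ✓
  (5,8) → (φ(5),φ(8)) = (0,7) ∈ E(G2) ✓
  (6,7) → (φ(6),φ(7)) = (4,8) ∈ E(G2) ✓
  (6,8) → (φ(6),φ(8)) = (4,7) ∈ E(G2) ✓
  (7,8) → (φ(7),φ(8)) = (7,8) ∈ E(G2) ✓
All 27 edges of G1 map to edges of G2, and |E(G1)| = |E(G2)| = 27, so φ is a bijection on edges as well as vertices. Hence G1 ≅ G2.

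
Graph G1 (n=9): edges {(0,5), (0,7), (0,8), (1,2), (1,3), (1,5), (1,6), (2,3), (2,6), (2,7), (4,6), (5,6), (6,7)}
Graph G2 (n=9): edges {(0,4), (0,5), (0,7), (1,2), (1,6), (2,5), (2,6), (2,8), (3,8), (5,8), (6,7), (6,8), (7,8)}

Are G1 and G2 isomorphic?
Yes, isomorphic

The graphs are isomorphic.
One valid mapping φ: V(G1) → V(G2): 0→0, 1→2, 2→6, 3→1, 4→3, 5→5, 6→8, 7→7, 8→4

Verify φ preserves adjacency — for each edge of G1, its image is an edge of G2:
  (0,5) → (φ(0),φ(5)) = (0,5) ∈ E(G2) ✓
  (0,7) → (φ(0),φ(7)) = (0,7) ∈ E(G2) ✓
  (0,8) → (φ(0),φ(8)) = (0,4) ∈ E(G2) ✓
  (1,2) → (φ(1),φ(2)) = (2,6) ∈ E(G2) ✓
  (1,3) → (φ(1),φ(3)) = (1,2) ∈ E(G2) ✓
  (1,5) → (φ(1),φ(5)) = (2,5) ∈ E(G2) ✓
  (1,6) → (φ(1),φ(6)) = (2,8) ∈ E(G2) ✓
  (2,3) → (φ(2),φ(3)) = (1,6) ∈ E(G2) ✓
  (2,6) → (φ(2),φ(6)) = (6,8) ∈ E(G2) ✓
  (2,7) → (φ(2),φ(7)) = (6,7) ∈ E(G2) ✓
  (4,6) → (φ(4),φ(6)) = (3,8) ∈ E(G2) ✓
  (5,6) → (φ(5),φ(6)) = (5,8) ∈ E(G2) ✓
  (6,7) → (φ(6),φ(7)) = (7,8) ∈ E(G2) ✓
All 13 edges of G1 map to edges of G2, and |E(G1)| = |E(G2)| = 13, so φ is a bijection on edges as well as vertices. Hence G1 ≅ G2.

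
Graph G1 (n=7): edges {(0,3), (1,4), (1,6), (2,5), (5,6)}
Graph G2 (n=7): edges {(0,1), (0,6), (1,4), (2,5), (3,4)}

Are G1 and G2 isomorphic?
Yes, isomorphic

The graphs are isomorphic.
One valid mapping φ: V(G1) → V(G2): 0→5, 1→4, 2→6, 3→2, 4→3, 5→0, 6→1

Verify φ preserves adjacency — for each edge of G1, its image is an edge of G2:
  (0,3) → (φ(0),φ(3)) = (2,5) ∈ E(G2) ✓
  (1,4) → (φ(1),φ(4)) = (3,4) ∈ E(G2) ✓
  (1,6) → (φ(1),φ(6)) = (1,4) ∈ E(G2) ✓
  (2,5) → (φ(2),φ(5)) = (0,6) ∈ E(G2) ✓
  (5,6) → (φ(5),φ(6)) = (0,1) ∈ E(G2) ✓
All 5 edges of G1 map to edges of G2, and |E(G1)| = |E(G2)| = 5, so φ is a bijection on edges as well as vertices. Hence G1 ≅ G2.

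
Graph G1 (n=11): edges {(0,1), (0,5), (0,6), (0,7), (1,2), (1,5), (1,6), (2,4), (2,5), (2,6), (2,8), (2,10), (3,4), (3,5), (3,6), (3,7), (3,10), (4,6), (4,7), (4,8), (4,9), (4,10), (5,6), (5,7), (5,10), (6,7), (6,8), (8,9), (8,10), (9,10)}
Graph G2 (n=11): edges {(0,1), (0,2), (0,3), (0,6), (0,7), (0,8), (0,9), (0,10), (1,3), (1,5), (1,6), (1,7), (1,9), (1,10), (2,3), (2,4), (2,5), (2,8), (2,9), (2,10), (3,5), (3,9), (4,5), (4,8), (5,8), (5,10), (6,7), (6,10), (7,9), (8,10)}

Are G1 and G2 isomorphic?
Yes, isomorphic

The graphs are isomorphic.
One valid mapping φ: V(G1) → V(G2): 0→7, 1→6, 2→10, 3→3, 4→2, 5→1, 6→0, 7→9, 8→8, 9→4, 10→5

Verify φ preserves adjacency — for each edge of G1, its image is an edge of G2:
  (0,1) → (φ(0),φ(1)) = (6,7) ∈ E(G2) ✓
  (0,5) → (φ(0),φ(5)) = (1,7) ∈ E(G2) ✓
  (0,6) → (φ(0),φ(6)) = (0,7) ∈ E(G2) ✓
  (0,7) → (φ(0),φ(7)) = (7,9) ∈ E(G2) ✓
  (1,2) → (φ(1),φ(2)) = (6,10) ∈ E(G2) ✓
  (1,5) → (φ(1),φ(5)) = (1,6) ∈ E(G2) ✓
  (1,6) → (φ(1),φ(6)) = (0,6) ∈ E(G2) ✓
  (2,4) → (φ(2),φ(4)) = (2,10) ∈ E(G2) ✓
  (2,5) → (φ(2),φ(5)) = (1,10) ∈ E(G2) ✓
  (2,6) → (φ(2),φ(6)) = (0,10) ∈ E(G2) ✓
  (2,8) → (φ(2),φ(8)) = (8,10) ∈ E(G2) ✓
  (2,10) → (φ(2),φ(10)) = (5,10) ∈ E(G2) ✓
  (3,4) → (φ(3),φ(4)) = (2,3) ∈ E(G2) ✓
  (3,5) → (φ(3),φ(5)) = (1,3) ∈ E(G2) ✓
  (3,6) → (φ(3),φ(6)) = (0,3) ∈ E(G2) ✓
  (3,7) → (φ(3),φ(7)) = (3,9) ∈ E(G2) ✓
  (3,10) → (φ(3),φ(10)) = (3,5) ∈ E(G2) ✓
  (4,6) → (φ(4),φ(6)) = (0,2) ∈ E(G2) ✓
  (4,7) → (φ(4),φ(7)) = (2,9) ∈ E(G2) ✓
  (4,8) → (φ(4),φ(8)) = (2,8) ∈ E(G2) ✓
  (4,9) → (φ(4),φ(9)) = (2,4) ∈ E(G2) ✓
  (4,10) → (φ(4),φ(10)) = (2,5) ∈ E(G2) ✓
  (5,6) → (φ(5),φ(6)) = (0,1) ∈ E(G2) ✓
  (5,7) → (φ(5),φ(7)) = (1,9) ∈ E(G2) ✓
  (5,10) → (φ(5),φ(10)) = (1,5) ∈ E(G2) ✓
  (6,7) → (φ(6),φ(7)) = (0,9) ∈ E(G2) ✓
  (6,8) → (φ(6),φ(8)) = (0,8) ∈ E(G2) ✓
  (8,9) → (φ(8),φ(9)) = (4,8) ∈ E(G2) ✓
  (8,10) → (φ(8),φ(10)) = (5,8) ∈ E(G2) ✓
  (9,10) → (φ(9),φ(10)) = (4,5) ∈ E(G2) ✓
All 30 edges of G1 map to edges of G2, and |E(G1)| = |E(G2)| = 30, so φ is a bijection on edges as well as vertices. Hence G1 ≅ G2.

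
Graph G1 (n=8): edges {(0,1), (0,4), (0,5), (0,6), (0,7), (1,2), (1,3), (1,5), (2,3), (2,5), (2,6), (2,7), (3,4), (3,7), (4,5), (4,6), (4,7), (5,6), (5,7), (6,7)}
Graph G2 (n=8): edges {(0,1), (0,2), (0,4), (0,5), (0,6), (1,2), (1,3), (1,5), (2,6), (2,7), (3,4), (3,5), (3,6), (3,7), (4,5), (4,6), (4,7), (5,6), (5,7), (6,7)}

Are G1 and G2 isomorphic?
Yes, isomorphic

The graphs are isomorphic.
One valid mapping φ: V(G1) → V(G2): 0→3, 1→1, 2→0, 3→2, 4→7, 5→5, 6→4, 7→6

Verify φ preserves adjacency — for each edge of G1, its image is an edge of G2:
  (0,1) → (φ(0),φ(1)) = (1,3) ∈ E(G2) ✓
  (0,4) → (φ(0),φ(4)) = (3,7) ∈ E(G2) ✓
  (0,5) → (φ(0),φ(5)) = (3,5) ∈ E(G2) ✓
  (0,6) → (φ(0),φ(6)) = (3,4) ∈ E(G2) ✓
  (0,7) → (φ(0),φ(7)) = (3,6) ∈ E(G2) ✓
  (1,2) → (φ(1),φ(2)) = (0,1) ∈ E(G2) ✓
  (1,3) → (φ(1),φ(3)) = (1,2) ∈ E(G2) ✓
  (1,5) → (φ(1),φ(5)) = (1,5) ∈ E(G2) ✓
  (2,3) → (φ(2),φ(3)) = (0,2) ∈ E(G2) ✓
  (2,5) → (φ(2),φ(5)) = (0,5) ∈ E(G2) ✓
  (2,6) → (φ(2),φ(6)) = (0,4) ∈ E(G2) ✓
  (2,7) → (φ(2),φ(7)) = (0,6) ∈ E(G2) ✓
  (3,4) → (φ(3),φ(4)) = (2,7) ∈ E(G2) ✓
  (3,7) → (φ(3),φ(7)) = (2,6) ∈ E(G2) ✓
  (4,5) → (φ(4),φ(5)) = (5,7) ∈ E(G2) ✓
  (4,6) → (φ(4),φ(6)) = (4,7) ∈ E(G2) ✓
  (4,7) → (φ(4),φ(7)) = (6,7) ∈ E(G2) ✓
  (5,6) → (φ(5),φ(6)) = (4,5) ∈ E(G2) ✓
  (5,7) → (φ(5),φ(7)) = (5,6) ∈ E(G2) ✓
  (6,7) → (φ(6),φ(7)) = (4,6) ∈ E(G2) ✓
All 20 edges of G1 map to edges of G2, and |E(G1)| = |E(G2)| = 20, so φ is a bijection on edges as well as vertices. Hence G1 ≅ G2.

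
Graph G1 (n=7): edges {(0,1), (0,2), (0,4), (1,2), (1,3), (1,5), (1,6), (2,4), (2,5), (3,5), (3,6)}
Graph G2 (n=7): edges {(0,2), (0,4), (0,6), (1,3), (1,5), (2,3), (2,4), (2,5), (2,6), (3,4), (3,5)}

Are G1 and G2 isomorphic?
Yes, isomorphic

The graphs are isomorphic.
One valid mapping φ: V(G1) → V(G2): 0→5, 1→2, 2→3, 3→0, 4→1, 5→4, 6→6

Verify φ preserves adjacency — for each edge of G1, its image is an edge of G2:
  (0,1) → (φ(0),φ(1)) = (2,5) ∈ E(G2) ✓
  (0,2) → (φ(0),φ(2)) = (3,5) ∈ E(G2) ✓
  (0,4) → (φ(0),φ(4)) = (1,5) ∈ E(G2) ✓
  (1,2) → (φ(1),φ(2)) = (2,3) ∈ E(G2) ✓
  (1,3) → (φ(1),φ(3)) = (0,2) ∈ E(G2) ✓
  (1,5) → (φ(1),φ(5)) = (2,4) ∈ E(G2) ✓
  (1,6) → (φ(1),φ(6)) = (2,6) ∈ E(G2) ✓
  (2,4) → (φ(2),φ(4)) = (1,3) ∈ E(G2) ✓
  (2,5) → (φ(2),φ(5)) = (3,4) ∈ E(G2) ✓
  (3,5) → (φ(3),φ(5)) = (0,4) ∈ E(G2) ✓
  (3,6) → (φ(3),φ(6)) = (0,6) ∈ E(G2) ✓
All 11 edges of G1 map to edges of G2, and |E(G1)| = |E(G2)| = 11, so φ is a bijection on edges as well as vertices. Hence G1 ≅ G2.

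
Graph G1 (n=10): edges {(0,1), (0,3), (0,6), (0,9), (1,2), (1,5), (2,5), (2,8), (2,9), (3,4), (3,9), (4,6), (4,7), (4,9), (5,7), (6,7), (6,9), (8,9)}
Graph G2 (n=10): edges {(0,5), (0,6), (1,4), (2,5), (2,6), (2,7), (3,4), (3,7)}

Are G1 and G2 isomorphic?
No, not isomorphic

The graphs are NOT isomorphic.

Connected components of G1: 1 component(s) with vertex sets [[0, 1, 2, 3, 4, 5, 6, 7, 8, 9]], sizes [10].
Connected components of G2: 3 component(s) with vertex sets [[8], [9], [0, 1, 2, 3, 4, 5, 6, 7]], sizes [1, 1, 8].
The number of connected components (and the multiset of component sizes) is an isomorphism invariant — an isomorphism maps each component of G1 bijectively onto a component of G2. Since G1 has 1 component(s) and G2 has 3, they cannot be isomorphic.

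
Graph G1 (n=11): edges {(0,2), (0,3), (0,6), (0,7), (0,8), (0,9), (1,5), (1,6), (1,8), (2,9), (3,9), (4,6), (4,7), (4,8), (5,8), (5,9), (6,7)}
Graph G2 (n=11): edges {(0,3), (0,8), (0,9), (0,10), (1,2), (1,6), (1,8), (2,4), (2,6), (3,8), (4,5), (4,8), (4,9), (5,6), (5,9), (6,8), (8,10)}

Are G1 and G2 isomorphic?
Yes, isomorphic

The graphs are isomorphic.
One valid mapping φ: V(G1) → V(G2): 0→8, 1→5, 2→3, 3→10, 4→2, 5→9, 6→6, 7→1, 8→4, 9→0, 10→7

Verify φ preserves adjacency — for each edge of G1, its image is an edge of G2:
  (0,2) → (φ(0),φ(2)) = (3,8) ∈ E(G2) ✓
  (0,3) → (φ(0),φ(3)) = (8,10) ∈ E(G2) ✓
  (0,6) → (φ(0),φ(6)) = (6,8) ∈ E(G2) ✓
  (0,7) → (φ(0),φ(7)) = (1,8) ∈ E(G2) ✓
  (0,8) → (φ(0),φ(8)) = (4,8) ∈ E(G2) ✓
  (0,9) → (φ(0),φ(9)) = (0,8) ∈ E(G2) ✓
  (1,5) → (φ(1),φ(5)) = (5,9) ∈ E(G2) ✓
  (1,6) → (φ(1),φ(6)) = (5,6) ∈ E(G2) ✓
  (1,8) → (φ(1),φ(8)) = (4,5) ∈ E(G2) ✓
  (2,9) → (φ(2),φ(9)) = (0,3) ∈ E(G2) ✓
  (3,9) → (φ(3),φ(9)) = (0,10) ∈ E(G2) ✓
  (4,6) → (φ(4),φ(6)) = (2,6) ∈ E(G2) ✓
  (4,7) → (φ(4),φ(7)) = (1,2) ∈ E(G2) ✓
  (4,8) → (φ(4),φ(8)) = (2,4) ∈ E(G2) ✓
  (5,8) → (φ(5),φ(8)) = (4,9) ∈ E(G2) ✓
  (5,9) → (φ(5),φ(9)) = (0,9) ∈ E(G2) ✓
  (6,7) → (φ(6),φ(7)) = (1,6) ∈ E(G2) ✓
All 17 edges of G1 map to edges of G2, and |E(G1)| = |E(G2)| = 17, so φ is a bijection on edges as well as vertices. Hence G1 ≅ G2.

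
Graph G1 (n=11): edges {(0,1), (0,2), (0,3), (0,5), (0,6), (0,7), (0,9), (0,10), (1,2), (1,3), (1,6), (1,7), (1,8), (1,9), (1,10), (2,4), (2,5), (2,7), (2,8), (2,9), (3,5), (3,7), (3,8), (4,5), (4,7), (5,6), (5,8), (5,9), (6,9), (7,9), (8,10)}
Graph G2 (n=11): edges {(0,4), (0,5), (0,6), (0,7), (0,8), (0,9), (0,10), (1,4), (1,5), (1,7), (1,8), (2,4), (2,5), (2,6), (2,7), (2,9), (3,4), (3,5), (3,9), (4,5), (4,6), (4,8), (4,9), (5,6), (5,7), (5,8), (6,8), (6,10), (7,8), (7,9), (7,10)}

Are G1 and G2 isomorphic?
Yes, isomorphic

The graphs are isomorphic.
One valid mapping φ: V(G1) → V(G2): 0→5, 1→4, 2→0, 3→2, 4→10, 5→7, 6→1, 7→6, 8→9, 9→8, 10→3

Verify φ preserves adjacency — for each edge of G1, its image is an edge of G2:
  (0,1) → (φ(0),φ(1)) = (4,5) ∈ E(G2) ✓
  (0,2) → (φ(0),φ(2)) = (0,5) ∈ E(G2) ✓
  (0,3) → (φ(0),φ(3)) = (2,5) ∈ E(G2) ✓
  (0,5) → (φ(0),φ(5)) = (5,7) ∈ E(G2) ✓
  (0,6) → (φ(0),φ(6)) = (1,5) ∈ E(G2) ✓
  (0,7) → (φ(0),φ(7)) = (5,6) ∈ E(G2) ✓
  (0,9) → (φ(0),φ(9)) = (5,8) ∈ E(G2) ✓
  (0,10) → (φ(0),φ(10)) = (3,5) ∈ E(G2) ✓
  (1,2) → (φ(1),φ(2)) = (0,4) ∈ E(G2) ✓
  (1,3) → (φ(1),φ(3)) = (2,4) ∈ E(G2) ✓
  (1,6) → (φ(1),φ(6)) = (1,4) ∈ E(G2) ✓
  (1,7) → (φ(1),φ(7)) = (4,6) ∈ E(G2) ✓
  (1,8) → (φ(1),φ(8)) = (4,9) ∈ E(G2) ✓
  (1,9) → (φ(1),φ(9)) = (4,8) ∈ E(G2) ✓
  (1,10) → (φ(1),φ(10)) = (3,4) ∈ E(G2) ✓
  (2,4) → (φ(2),φ(4)) = (0,10) ∈ E(G2) ✓
  (2,5) → (φ(2),φ(5)) = (0,7) ∈ E(G2) ✓
  (2,7) → (φ(2),φ(7)) = (0,6) ∈ E(G2) ✓
  (2,8) → (φ(2),φ(8)) = (0,9) ∈ E(G2) ✓
  (2,9) → (φ(2),φ(9)) = (0,8) ∈ E(G2) ✓
  (3,5) → (φ(3),φ(5)) = (2,7) ∈ E(G2) ✓
  (3,7) → (φ(3),φ(7)) = (2,6) ∈ E(G2) ✓
  (3,8) → (φ(3),φ(8)) = (2,9) ∈ E(G2) ✓
  (4,5) → (φ(4),φ(5)) = (7,10) ∈ E(G2) ✓
  (4,7) → (φ(4),φ(7)) = (6,10) ∈ E(G2) ✓
  (5,6) → (φ(5),φ(6)) = (1,7) ∈ E(G2) ✓
  (5,8) → (φ(5),φ(8)) = (7,9) ∈ E(G2) ✓
  (5,9) → (φ(5),φ(9)) = (7,8) ∈ E(G2) ✓
  (6,9) → (φ(6),φ(9)) = (1,8) ∈ E(G2) ✓
  (7,9) → (φ(7),φ(9)) = (6,8) ∈ E(G2) ✓
  (8,10) → (φ(8),φ(10)) = (3,9) ∈ E(G2) ✓
All 31 edges of G1 map to edges of G2, and |E(G1)| = |E(G2)| = 31, so φ is a bijection on edges as well as vertices. Hence G1 ≅ G2.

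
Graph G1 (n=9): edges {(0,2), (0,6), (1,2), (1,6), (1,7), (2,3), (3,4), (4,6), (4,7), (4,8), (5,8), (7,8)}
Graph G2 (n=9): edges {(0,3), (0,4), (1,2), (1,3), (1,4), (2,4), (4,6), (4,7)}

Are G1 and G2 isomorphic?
No, not isomorphic

The graphs are NOT isomorphic.

Connected components of G1: 1 component(s) with vertex sets [[0, 1, 2, 3, 4, 5, 6, 7, 8]], sizes [9].
Connected components of G2: 3 component(s) with vertex sets [[5], [8], [0, 1, 2, 3, 4, 6, 7]], sizes [1, 1, 7].
The number of connected components (and the multiset of component sizes) is an isomorphism invariant — an isomorphism maps each component of G1 bijectively onto a component of G2. Since G1 has 1 component(s) and G2 has 3, they cannot be isomorphic.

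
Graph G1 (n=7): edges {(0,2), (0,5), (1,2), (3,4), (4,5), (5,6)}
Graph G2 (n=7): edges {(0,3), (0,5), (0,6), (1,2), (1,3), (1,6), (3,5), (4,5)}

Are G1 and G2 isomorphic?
No, not isomorphic

The graphs are NOT isomorphic.

Counting triangles (3-cliques): G1 has 0, G2 has 1.
Triangle count is an isomorphism invariant, so differing triangle counts rule out isomorphism.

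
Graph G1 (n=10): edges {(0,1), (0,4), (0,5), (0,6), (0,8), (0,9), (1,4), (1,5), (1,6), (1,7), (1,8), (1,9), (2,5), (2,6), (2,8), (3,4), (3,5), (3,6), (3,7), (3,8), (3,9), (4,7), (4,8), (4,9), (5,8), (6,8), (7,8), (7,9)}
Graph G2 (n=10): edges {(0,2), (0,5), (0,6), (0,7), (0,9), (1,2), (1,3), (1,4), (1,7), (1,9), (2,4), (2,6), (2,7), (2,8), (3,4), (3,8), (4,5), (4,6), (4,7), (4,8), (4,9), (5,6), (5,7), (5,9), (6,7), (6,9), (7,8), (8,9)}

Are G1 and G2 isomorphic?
Yes, isomorphic

The graphs are isomorphic.
One valid mapping φ: V(G1) → V(G2): 0→2, 1→7, 2→3, 3→9, 4→6, 5→1, 6→8, 7→5, 8→4, 9→0

Verify φ preserves adjacency — for each edge of G1, its image is an edge of G2:
  (0,1) → (φ(0),φ(1)) = (2,7) ∈ E(G2) ✓
  (0,4) → (φ(0),φ(4)) = (2,6) ∈ E(G2) ✓
  (0,5) → (φ(0),φ(5)) = (1,2) ∈ E(G2) ✓
  (0,6) → (φ(0),φ(6)) = (2,8) ∈ E(G2) ✓
  (0,8) → (φ(0),φ(8)) = (2,4) ∈ E(G2) ✓
  (0,9) → (φ(0),φ(9)) = (0,2) ∈ E(G2) ✓
  (1,4) → (φ(1),φ(4)) = (6,7) ∈ E(G2) ✓
  (1,5) → (φ(1),φ(5)) = (1,7) ∈ E(G2) ✓
  (1,6) → (φ(1),φ(6)) = (7,8) ∈ E(G2) ✓
  (1,7) → (φ(1),φ(7)) = (5,7) ∈ E(G2) ✓
  (1,8) → (φ(1),φ(8)) = (4,7) ∈ E(G2) ✓
  (1,9) → (φ(1),φ(9)) = (0,7) ∈ E(G2) ✓
  (2,5) → (φ(2),φ(5)) = (1,3) ∈ E(G2) ✓
  (2,6) → (φ(2),φ(6)) = (3,8) ∈ E(G2) ✓
  (2,8) → (φ(2),φ(8)) = (3,4) ∈ E(G2) ✓
  (3,4) → (φ(3),φ(4)) = (6,9) ∈ E(G2) ✓
  (3,5) → (φ(3),φ(5)) = (1,9) ∈ E(G2) ✓
  (3,6) → (φ(3),φ(6)) = (8,9) ∈ E(G2) ✓
  (3,7) → (φ(3),φ(7)) = (5,9) ∈ E(G2) ✓
  (3,8) → (φ(3),φ(8)) = (4,9) ∈ E(G2) ✓
  (3,9) → (φ(3),φ(9)) = (0,9) ∈ E(G2) ✓
  (4,7) → (φ(4),φ(7)) = (5,6) ∈ E(G2) ✓
  (4,8) → (φ(4),φ(8)) = (4,6) ∈ E(G2) ✓
  (4,9) → (φ(4),φ(9)) = (0,6) ∈ E(G2) ✓
  (5,8) → (φ(5),φ(8)) = (1,4) ∈ E(G2) ✓
  (6,8) → (φ(6),φ(8)) = (4,8) ∈ E(G2) ✓
  (7,8) → (φ(7),φ(8)) = (4,5) ∈ E(G2) ✓
  (7,9) → (φ(7),φ(9)) = (0,5) ∈ E(G2) ✓
All 28 edges of G1 map to edges of G2, and |E(G1)| = |E(G2)| = 28, so φ is a bijection on edges as well as vertices. Hence G1 ≅ G2.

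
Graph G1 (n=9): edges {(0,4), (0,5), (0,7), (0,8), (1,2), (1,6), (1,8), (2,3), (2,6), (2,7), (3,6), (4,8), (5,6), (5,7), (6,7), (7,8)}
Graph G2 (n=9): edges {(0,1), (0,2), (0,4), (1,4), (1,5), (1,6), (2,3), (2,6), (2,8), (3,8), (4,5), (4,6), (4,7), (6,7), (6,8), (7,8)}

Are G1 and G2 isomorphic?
Yes, isomorphic

The graphs are isomorphic.
One valid mapping φ: V(G1) → V(G2): 0→8, 1→0, 2→1, 3→5, 4→3, 5→7, 6→4, 7→6, 8→2

Verify φ preserves adjacency — for each edge of G1, its image is an edge of G2:
  (0,4) → (φ(0),φ(4)) = (3,8) ∈ E(G2) ✓
  (0,5) → (φ(0),φ(5)) = (7,8) ∈ E(G2) ✓
  (0,7) → (φ(0),φ(7)) = (6,8) ∈ E(G2) ✓
  (0,8) → (φ(0),φ(8)) = (2,8) ∈ E(G2) ✓
  (1,2) → (φ(1),φ(2)) = (0,1) ∈ E(G2) ✓
  (1,6) → (φ(1),φ(6)) = (0,4) ∈ E(G2) ✓
  (1,8) → (φ(1),φ(8)) = (0,2) ∈ E(G2) ✓
  (2,3) → (φ(2),φ(3)) = (1,5) ∈ E(G2) ✓
  (2,6) → (φ(2),φ(6)) = (1,4) ∈ E(G2) ✓
  (2,7) → (φ(2),φ(7)) = (1,6) ∈ E(G2) ✓
  (3,6) → (φ(3),φ(6)) = (4,5) ∈ E(G2) ✓
  (4,8) → (φ(4),φ(8)) = (2,3) ∈ E(G2) ✓
  (5,6) → (φ(5),φ(6)) = (4,7) ∈ E(G2) ✓
  (5,7) → (φ(5),φ(7)) = (6,7) ∈ E(G2) ✓
  (6,7) → (φ(6),φ(7)) = (4,6) ∈ E(G2) ✓
  (7,8) → (φ(7),φ(8)) = (2,6) ∈ E(G2) ✓
All 16 edges of G1 map to edges of G2, and |E(G1)| = |E(G2)| = 16, so φ is a bijection on edges as well as vertices. Hence G1 ≅ G2.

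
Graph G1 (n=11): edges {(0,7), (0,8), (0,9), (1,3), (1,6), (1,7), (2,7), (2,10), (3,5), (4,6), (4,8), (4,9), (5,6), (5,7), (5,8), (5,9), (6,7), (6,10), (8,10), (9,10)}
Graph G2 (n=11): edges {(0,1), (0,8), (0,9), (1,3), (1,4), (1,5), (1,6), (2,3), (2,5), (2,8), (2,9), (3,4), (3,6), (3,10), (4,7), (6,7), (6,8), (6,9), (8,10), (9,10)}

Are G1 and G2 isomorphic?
Yes, isomorphic

The graphs are isomorphic.
One valid mapping φ: V(G1) → V(G2): 0→0, 1→4, 2→5, 3→7, 4→10, 5→6, 6→3, 7→1, 8→8, 9→9, 10→2

Verify φ preserves adjacency — for each edge of G1, its image is an edge of G2:
  (0,7) → (φ(0),φ(7)) = (0,1) ∈ E(G2) ✓
  (0,8) → (φ(0),φ(8)) = (0,8) ∈ E(G2) ✓
  (0,9) → (φ(0),φ(9)) = (0,9) ∈ E(G2) ✓
  (1,3) → (φ(1),φ(3)) = (4,7) ∈ E(G2) ✓
  (1,6) → (φ(1),φ(6)) = (3,4) ∈ E(G2) ✓
  (1,7) → (φ(1),φ(7)) = (1,4) ∈ E(G2) ✓
  (2,7) → (φ(2),φ(7)) = (1,5) ∈ E(G2) ✓
  (2,10) → (φ(2),φ(10)) = (2,5) ∈ E(G2) ✓
  (3,5) → (φ(3),φ(5)) = (6,7) ∈ E(G2) ✓
  (4,6) → (φ(4),φ(6)) = (3,10) ∈ E(G2) ✓
  (4,8) → (φ(4),φ(8)) = (8,10) ∈ E(G2) ✓
  (4,9) → (φ(4),φ(9)) = (9,10) ∈ E(G2) ✓
  (5,6) → (φ(5),φ(6)) = (3,6) ∈ E(G2) ✓
  (5,7) → (φ(5),φ(7)) = (1,6) ∈ E(G2) ✓
  (5,8) → (φ(5),φ(8)) = (6,8) ∈ E(G2) ✓
  (5,9) → (φ(5),φ(9)) = (6,9) ∈ E(G2) ✓
  (6,7) → (φ(6),φ(7)) = (1,3) ∈ E(G2) ✓
  (6,10) → (φ(6),φ(10)) = (2,3) ∈ E(G2) ✓
  (8,10) → (φ(8),φ(10)) = (2,8) ∈ E(G2) ✓
  (9,10) → (φ(9),φ(10)) = (2,9) ∈ E(G2) ✓
All 20 edges of G1 map to edges of G2, and |E(G1)| = |E(G2)| = 20, so φ is a bijection on edges as well as vertices. Hence G1 ≅ G2.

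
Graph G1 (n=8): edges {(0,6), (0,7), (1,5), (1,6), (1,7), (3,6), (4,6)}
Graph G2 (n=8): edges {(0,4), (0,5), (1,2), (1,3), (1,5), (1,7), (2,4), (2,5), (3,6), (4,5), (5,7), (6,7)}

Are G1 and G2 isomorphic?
No, not isomorphic

The graphs are NOT isomorphic.

Counting triangles (3-cliques): G1 has 0, G2 has 4.
Triangle count is an isomorphism invariant, so differing triangle counts rule out isomorphism.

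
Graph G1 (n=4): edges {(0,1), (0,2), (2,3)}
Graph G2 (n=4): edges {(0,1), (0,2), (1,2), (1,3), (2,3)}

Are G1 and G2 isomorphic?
No, not isomorphic

The graphs are NOT isomorphic.

Counting triangles (3-cliques): G1 has 0, G2 has 2.
Triangle count is an isomorphism invariant, so differing triangle counts rule out isomorphism.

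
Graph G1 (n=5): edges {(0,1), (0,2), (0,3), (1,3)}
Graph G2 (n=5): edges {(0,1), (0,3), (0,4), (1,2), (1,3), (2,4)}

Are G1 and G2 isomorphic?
No, not isomorphic

The graphs are NOT isomorphic.

Degrees in G1: deg(0)=3, deg(1)=2, deg(2)=1, deg(3)=2, deg(4)=0.
Sorted degree sequence of G1: [3, 2, 2, 1, 0].
Degrees in G2: deg(0)=3, deg(1)=3, deg(2)=2, deg(3)=2, deg(4)=2.
Sorted degree sequence of G2: [3, 3, 2, 2, 2].
The (sorted) degree sequence is an isomorphism invariant, so since G1 and G2 have different degree sequences they cannot be isomorphic.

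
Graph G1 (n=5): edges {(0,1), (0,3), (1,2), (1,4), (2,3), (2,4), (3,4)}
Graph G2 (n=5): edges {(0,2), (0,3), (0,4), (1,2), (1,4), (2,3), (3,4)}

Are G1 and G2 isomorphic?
Yes, isomorphic

The graphs are isomorphic.
One valid mapping φ: V(G1) → V(G2): 0→1, 1→2, 2→0, 3→4, 4→3

Verify φ preserves adjacency — for each edge of G1, its image is an edge of G2:
  (0,1) → (φ(0),φ(1)) = (1,2) ∈ E(G2) ✓
  (0,3) → (φ(0),φ(3)) = (1,4) ∈ E(G2) ✓
  (1,2) → (φ(1),φ(2)) = (0,2) ∈ E(G2) ✓
  (1,4) → (φ(1),φ(4)) = (2,3) ∈ E(G2) ✓
  (2,3) → (φ(2),φ(3)) = (0,4) ∈ E(G2) ✓
  (2,4) → (φ(2),φ(4)) = (0,3) ∈ E(G2) ✓
  (3,4) → (φ(3),φ(4)) = (3,4) ∈ E(G2) ✓
All 7 edges of G1 map to edges of G2, and |E(G1)| = |E(G2)| = 7, so φ is a bijection on edges as well as vertices. Hence G1 ≅ G2.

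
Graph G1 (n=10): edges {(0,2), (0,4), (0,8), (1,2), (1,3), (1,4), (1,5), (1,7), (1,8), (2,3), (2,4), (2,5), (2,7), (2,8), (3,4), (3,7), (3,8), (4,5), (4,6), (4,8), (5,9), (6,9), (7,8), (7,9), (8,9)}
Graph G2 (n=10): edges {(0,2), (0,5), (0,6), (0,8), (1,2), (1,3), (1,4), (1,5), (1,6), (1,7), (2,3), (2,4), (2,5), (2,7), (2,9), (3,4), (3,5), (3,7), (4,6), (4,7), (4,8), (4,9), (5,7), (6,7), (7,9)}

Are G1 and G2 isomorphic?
Yes, isomorphic

The graphs are isomorphic.
One valid mapping φ: V(G1) → V(G2): 0→9, 1→1, 2→7, 3→3, 4→4, 5→6, 6→8, 7→5, 8→2, 9→0

Verify φ preserves adjacency — for each edge of G1, its image is an edge of G2:
  (0,2) → (φ(0),φ(2)) = (7,9) ∈ E(G2) ✓
  (0,4) → (φ(0),φ(4)) = (4,9) ∈ E(G2) ✓
  (0,8) → (φ(0),φ(8)) = (2,9) ∈ E(G2) ✓
  (1,2) → (φ(1),φ(2)) = (1,7) ∈ E(G2) ✓
  (1,3) → (φ(1),φ(3)) = (1,3) ∈ E(G2) ✓
  (1,4) → (φ(1),φ(4)) = (1,4) ∈ E(G2) ✓
  (1,5) → (φ(1),φ(5)) = (1,6) ∈ E(G2) ✓
  (1,7) → (φ(1),φ(7)) = (1,5) ∈ E(G2) ✓
  (1,8) → (φ(1),φ(8)) = (1,2) ∈ E(G2) ✓
  (2,3) → (φ(2),φ(3)) = (3,7) ∈ E(G2) ✓
  (2,4) → (φ(2),φ(4)) = (4,7) ∈ E(G2) ✓
  (2,5) → (φ(2),φ(5)) = (6,7) ∈ E(G2) ✓
  (2,7) → (φ(2),φ(7)) = (5,7) ∈ E(G2) ✓
  (2,8) → (φ(2),φ(8)) = (2,7) ∈ E(G2) ✓
  (3,4) → (φ(3),φ(4)) = (3,4) ∈ E(G2) ✓
  (3,7) → (φ(3),φ(7)) = (3,5) ∈ E(G2) ✓
  (3,8) → (φ(3),φ(8)) = (2,3) ∈ E(G2) ✓
  (4,5) → (φ(4),φ(5)) = (4,6) ∈ E(G2) ✓
  (4,6) → (φ(4),φ(6)) = (4,8) ∈ E(G2) ✓
  (4,8) → (φ(4),φ(8)) = (2,4) ∈ E(G2) ✓
  (5,9) → (φ(5),φ(9)) = (0,6) ∈ E(G2) ✓
  (6,9) → (φ(6),φ(9)) = (0,8) ∈ E(G2) ✓
  (7,8) → (φ(7),φ(8)) = (2,5) ∈ E(G2) ✓
  (7,9) → (φ(7),φ(9)) = (0,5) ∈ E(G2) ✓
  (8,9) → (φ(8),φ(9)) = (0,2) ∈ E(G2) ✓
All 25 edges of G1 map to edges of G2, and |E(G1)| = |E(G2)| = 25, so φ is a bijection on edges as well as vertices. Hence G1 ≅ G2.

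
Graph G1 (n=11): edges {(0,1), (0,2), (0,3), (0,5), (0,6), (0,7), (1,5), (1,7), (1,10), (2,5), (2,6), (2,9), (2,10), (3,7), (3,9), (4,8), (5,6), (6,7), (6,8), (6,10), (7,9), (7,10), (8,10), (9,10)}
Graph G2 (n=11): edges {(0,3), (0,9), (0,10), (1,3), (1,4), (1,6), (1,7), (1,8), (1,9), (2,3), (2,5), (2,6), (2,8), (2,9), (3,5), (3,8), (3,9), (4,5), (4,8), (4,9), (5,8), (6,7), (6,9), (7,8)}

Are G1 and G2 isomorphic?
Yes, isomorphic

The graphs are isomorphic.
One valid mapping φ: V(G1) → V(G2): 0→8, 1→4, 2→2, 3→7, 4→10, 5→5, 6→3, 7→1, 8→0, 9→6, 10→9

Verify φ preserves adjacency — for each edge of G1, its image is an edge of G2:
  (0,1) → (φ(0),φ(1)) = (4,8) ∈ E(G2) ✓
  (0,2) → (φ(0),φ(2)) = (2,8) ∈ E(G2) ✓
  (0,3) → (φ(0),φ(3)) = (7,8) ∈ E(G2) ✓
  (0,5) → (φ(0),φ(5)) = (5,8) ∈ E(G2) ✓
  (0,6) → (φ(0),φ(6)) = (3,8) ∈ E(G2) ✓
  (0,7) → (φ(0),φ(7)) = (1,8) ∈ E(G2) ✓
  (1,5) → (φ(1),φ(5)) = (4,5) ∈ E(G2) ✓
  (1,7) → (φ(1),φ(7)) = (1,4) ∈ E(G2) ✓
  (1,10) → (φ(1),φ(10)) = (4,9) ∈ E(G2) ✓
  (2,5) → (φ(2),φ(5)) = (2,5) ∈ E(G2) ✓
  (2,6) → (φ(2),φ(6)) = (2,3) ∈ E(G2) ✓
  (2,9) → (φ(2),φ(9)) = (2,6) ∈ E(G2) ✓
  (2,10) → (φ(2),φ(10)) = (2,9) ∈ E(G2) ✓
  (3,7) → (φ(3),φ(7)) = (1,7) ∈ E(G2) ✓
  (3,9) → (φ(3),φ(9)) = (6,7) ∈ E(G2) ✓
  (4,8) → (φ(4),φ(8)) = (0,10) ∈ E(G2) ✓
  (5,6) → (φ(5),φ(6)) = (3,5) ∈ E(G2) ✓
  (6,7) → (φ(6),φ(7)) = (1,3) ∈ E(G2) ✓
  (6,8) → (φ(6),φ(8)) = (0,3) ∈ E(G2) ✓
  (6,10) → (φ(6),φ(10)) = (3,9) ∈ E(G2) ✓
  (7,9) → (φ(7),φ(9)) = (1,6) ∈ E(G2) ✓
  (7,10) → (φ(7),φ(10)) = (1,9) ∈ E(G2) ✓
  (8,10) → (φ(8),φ(10)) = (0,9) ∈ E(G2) ✓
  (9,10) → (φ(9),φ(10)) = (6,9) ∈ E(G2) ✓
All 24 edges of G1 map to edges of G2, and |E(G1)| = |E(G2)| = 24, so φ is a bijection on edges as well as vertices. Hence G1 ≅ G2.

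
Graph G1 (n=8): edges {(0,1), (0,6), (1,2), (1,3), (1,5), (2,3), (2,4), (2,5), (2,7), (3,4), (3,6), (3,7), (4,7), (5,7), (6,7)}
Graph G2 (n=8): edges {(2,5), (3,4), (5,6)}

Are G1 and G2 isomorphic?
No, not isomorphic

The graphs are NOT isomorphic.

Connected components of G1: 1 component(s) with vertex sets [[0, 1, 2, 3, 4, 5, 6, 7]], sizes [8].
Connected components of G2: 5 component(s) with vertex sets [[0], [1], [7], [3, 4], [2, 5, 6]], sizes [1, 1, 1, 2, 3].
The number of connected components (and the multiset of component sizes) is an isomorphism invariant — an isomorphism maps each component of G1 bijectively onto a component of G2. Since G1 has 1 component(s) and G2 has 5, they cannot be isomorphic.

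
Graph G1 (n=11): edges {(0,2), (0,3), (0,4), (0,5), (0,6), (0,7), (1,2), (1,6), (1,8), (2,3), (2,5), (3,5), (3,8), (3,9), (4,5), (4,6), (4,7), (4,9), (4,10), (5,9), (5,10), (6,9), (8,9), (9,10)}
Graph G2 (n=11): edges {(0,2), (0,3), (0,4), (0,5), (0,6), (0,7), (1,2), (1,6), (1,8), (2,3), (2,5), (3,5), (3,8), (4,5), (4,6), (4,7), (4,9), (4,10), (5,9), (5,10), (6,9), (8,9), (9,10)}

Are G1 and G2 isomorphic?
No, not isomorphic

The graphs are NOT isomorphic.

Counting edges: G1 has 24 edge(s); G2 has 23 edge(s).
Edge count is an isomorphism invariant (a bijection on vertices induces a bijection on edges), so differing edge counts rule out isomorphism.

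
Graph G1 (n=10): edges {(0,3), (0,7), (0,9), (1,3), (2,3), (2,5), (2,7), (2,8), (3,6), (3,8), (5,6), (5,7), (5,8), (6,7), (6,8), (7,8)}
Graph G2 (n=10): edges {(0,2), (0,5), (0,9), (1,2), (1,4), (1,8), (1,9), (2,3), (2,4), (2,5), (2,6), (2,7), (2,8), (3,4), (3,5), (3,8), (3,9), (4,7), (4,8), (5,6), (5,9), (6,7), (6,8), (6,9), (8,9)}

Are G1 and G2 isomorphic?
No, not isomorphic

The graphs are NOT isomorphic.

Degrees in G1: deg(0)=3, deg(1)=1, deg(2)=4, deg(3)=5, deg(4)=0, deg(5)=4, deg(6)=4, deg(7)=5, deg(8)=5, deg(9)=1.
Sorted degree sequence of G1: [5, 5, 5, 4, 4, 4, 3, 1, 1, 0].
Degrees in G2: deg(0)=3, deg(1)=4, deg(2)=8, deg(3)=5, deg(4)=5, deg(5)=5, deg(6)=5, deg(7)=3, deg(8)=6, deg(9)=6.
Sorted degree sequence of G2: [8, 6, 6, 5, 5, 5, 5, 4, 3, 3].
The (sorted) degree sequence is an isomorphism invariant, so since G1 and G2 have different degree sequences they cannot be isomorphic.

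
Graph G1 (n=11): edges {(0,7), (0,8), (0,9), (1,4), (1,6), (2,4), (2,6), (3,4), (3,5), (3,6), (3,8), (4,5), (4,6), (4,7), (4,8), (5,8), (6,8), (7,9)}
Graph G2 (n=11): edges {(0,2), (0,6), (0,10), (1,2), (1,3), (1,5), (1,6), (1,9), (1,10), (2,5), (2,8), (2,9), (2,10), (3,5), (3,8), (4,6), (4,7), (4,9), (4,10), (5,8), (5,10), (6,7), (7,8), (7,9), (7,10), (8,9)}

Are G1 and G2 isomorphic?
No, not isomorphic

The graphs are NOT isomorphic.

Degrees in G1: deg(0)=3, deg(1)=2, deg(2)=2, deg(3)=4, deg(4)=7, deg(5)=3, deg(6)=5, deg(7)=3, deg(8)=5, deg(9)=2, deg(10)=0.
Sorted degree sequence of G1: [7, 5, 5, 4, 3, 3, 3, 2, 2, 2, 0].
Degrees in G2: deg(0)=3, deg(1)=6, deg(2)=6, deg(3)=3, deg(4)=4, deg(5)=5, deg(6)=4, deg(7)=5, deg(8)=5, deg(9)=5, deg(10)=6.
Sorted degree sequence of G2: [6, 6, 6, 5, 5, 5, 5, 4, 4, 3, 3].
The (sorted) degree sequence is an isomorphism invariant, so since G1 and G2 have different degree sequences they cannot be isomorphic.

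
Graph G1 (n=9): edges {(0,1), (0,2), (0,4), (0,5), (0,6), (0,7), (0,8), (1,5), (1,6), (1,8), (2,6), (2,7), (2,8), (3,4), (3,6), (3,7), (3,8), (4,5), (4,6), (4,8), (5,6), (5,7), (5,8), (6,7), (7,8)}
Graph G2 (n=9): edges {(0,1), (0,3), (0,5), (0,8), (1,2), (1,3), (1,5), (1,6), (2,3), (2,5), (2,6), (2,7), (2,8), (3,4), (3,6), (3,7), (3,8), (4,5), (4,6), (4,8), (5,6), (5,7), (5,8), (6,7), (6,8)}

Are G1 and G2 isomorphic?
Yes, isomorphic

The graphs are isomorphic.
One valid mapping φ: V(G1) → V(G2): 0→6, 1→7, 2→4, 3→0, 4→1, 5→2, 6→3, 7→8, 8→5

Verify φ preserves adjacency — for each edge of G1, its image is an edge of G2:
  (0,1) → (φ(0),φ(1)) = (6,7) ∈ E(G2) ✓
  (0,2) → (φ(0),φ(2)) = (4,6) ∈ E(G2) ✓
  (0,4) → (φ(0),φ(4)) = (1,6) ∈ E(G2) ✓
  (0,5) → (φ(0),φ(5)) = (2,6) ∈ E(G2) ✓
  (0,6) → (φ(0),φ(6)) = (3,6) ∈ E(G2) ✓
  (0,7) → (φ(0),φ(7)) = (6,8) ∈ E(G2) ✓
  (0,8) → (φ(0),φ(8)) = (5,6) ∈ E(G2) ✓
  (1,5) → (φ(1),φ(5)) = (2,7) ∈ E(G2) ✓
  (1,6) → (φ(1),φ(6)) = (3,7) ∈ E(G2) ✓
  (1,8) → (φ(1),φ(8)) = (5,7) ∈ E(G2) ✓
  (2,6) → (φ(2),φ(6)) = (3,4) ∈ E(G2) ✓
  (2,7) → (φ(2),φ(7)) = (4,8) ∈ E(G2) ✓
  (2,8) → (φ(2),φ(8)) = (4,5) ∈ E(G2) ✓
  (3,4) → (φ(3),φ(4)) = (0,1) ∈ E(G2) ✓
  (3,6) → (φ(3),φ(6)) = (0,3) ∈ E(G2) ✓
  (3,7) → (φ(3),φ(7)) = (0,8) ∈ E(G2) ✓
  (3,8) → (φ(3),φ(8)) = (0,5) ∈ E(G2) ✓
  (4,5) → (φ(4),φ(5)) = (1,2) ∈ E(G2) ✓
  (4,6) → (φ(4),φ(6)) = (1,3) ∈ E(G2) ✓
  (4,8) → (φ(4),φ(8)) = (1,5) ∈ E(G2) ✓
  (5,6) → (φ(5),φ(6)) = (2,3) ∈ E(G2) ✓
  (5,7) → (φ(5),φ(7)) = (2,8) ∈ E(G2) ✓
  (5,8) → (φ(5),φ(8)) = (2,5) ∈ E(G2) ✓
  (6,7) → (φ(6),φ(7)) = (3,8) ∈ E(G2) ✓
  (7,8) → (φ(7),φ(8)) = (5,8) ∈ E(G2) ✓
All 25 edges of G1 map to edges of G2, and |E(G1)| = |E(G2)| = 25, so φ is a bijection on edges as well as vertices. Hence G1 ≅ G2.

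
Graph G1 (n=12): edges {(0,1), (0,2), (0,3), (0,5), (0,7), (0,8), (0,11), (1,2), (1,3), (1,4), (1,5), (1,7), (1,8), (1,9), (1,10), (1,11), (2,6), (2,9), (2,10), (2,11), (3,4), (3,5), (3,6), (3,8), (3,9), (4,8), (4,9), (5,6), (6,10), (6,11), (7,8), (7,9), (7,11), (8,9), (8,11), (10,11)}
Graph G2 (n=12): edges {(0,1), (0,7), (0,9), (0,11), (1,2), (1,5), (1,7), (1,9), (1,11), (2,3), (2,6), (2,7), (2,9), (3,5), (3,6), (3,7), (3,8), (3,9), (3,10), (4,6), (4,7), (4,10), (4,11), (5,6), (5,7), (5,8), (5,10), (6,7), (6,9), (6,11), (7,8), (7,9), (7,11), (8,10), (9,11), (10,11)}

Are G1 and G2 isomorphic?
Yes, isomorphic

The graphs are isomorphic.
One valid mapping φ: V(G1) → V(G2): 0→6, 1→7, 2→5, 3→11, 4→0, 5→4, 6→10, 7→2, 8→9, 9→1, 10→8, 11→3

Verify φ preserves adjacency — for each edge of G1, its image is an edge of G2:
  (0,1) → (φ(0),φ(1)) = (6,7) ∈ E(G2) ✓
  (0,2) → (φ(0),φ(2)) = (5,6) ∈ E(G2) ✓
  (0,3) → (φ(0),φ(3)) = (6,11) ∈ E(G2) ✓
  (0,5) → (φ(0),φ(5)) = (4,6) ∈ E(G2) ✓
  (0,7) → (φ(0),φ(7)) = (2,6) ∈ E(G2) ✓
  (0,8) → (φ(0),φ(8)) = (6,9) ∈ E(G2) ✓
  (0,11) → (φ(0),φ(11)) = (3,6) ∈ E(G2) ✓
  (1,2) → (φ(1),φ(2)) = (5,7) ∈ E(G2) ✓
  (1,3) → (φ(1),φ(3)) = (7,11) ∈ E(G2) ✓
  (1,4) → (φ(1),φ(4)) = (0,7) ∈ E(G2) ✓
  (1,5) → (φ(1),φ(5)) = (4,7) ∈ E(G2) ✓
  (1,7) → (φ(1),φ(7)) = (2,7) ∈ E(G2) ✓
  (1,8) → (φ(1),φ(8)) = (7,9) ∈ E(G2) ✓
  (1,9) → (φ(1),φ(9)) = (1,7) ∈ E(G2) ✓
  (1,10) → (φ(1),φ(10)) = (7,8) ∈ E(G2) ✓
  (1,11) → (φ(1),φ(11)) = (3,7) ∈ E(G2) ✓
  (2,6) → (φ(2),φ(6)) = (5,10) ∈ E(G2) ✓
  (2,9) → (φ(2),φ(9)) = (1,5) ∈ E(G2) ✓
  (2,10) → (φ(2),φ(10)) = (5,8) ∈ E(G2) ✓
  (2,11) → (φ(2),φ(11)) = (3,5) ∈ E(G2) ✓
  (3,4) → (φ(3),φ(4)) = (0,11) ∈ E(G2) ✓
  (3,5) → (φ(3),φ(5)) = (4,11) ∈ E(G2) ✓
  (3,6) → (φ(3),φ(6)) = (10,11) ∈ E(G2) ✓
  (3,8) → (φ(3),φ(8)) = (9,11) ∈ E(G2) ✓
  (3,9) → (φ(3),φ(9)) = (1,11) ∈ E(G2) ✓
  (4,8) → (φ(4),φ(8)) = (0,9) ∈ E(G2) ✓
  (4,9) → (φ(4),φ(9)) = (0,1) ∈ E(G2) ✓
  (5,6) → (φ(5),φ(6)) = (4,10) ∈ E(G2) ✓
  (6,10) → (φ(6),φ(10)) = (8,10) ∈ E(G2) ✓
  (6,11) → (φ(6),φ(11)) = (3,10) ∈ E(G2) ✓
  (7,8) → (φ(7),φ(8)) = (2,9) ∈ E(G2) ✓
  (7,9) → (φ(7),φ(9)) = (1,2) ∈ E(G2) ✓
  (7,11) → (φ(7),φ(11)) = (2,3) ∈ E(G2) ✓
  (8,9) → (φ(8),φ(9)) = (1,9) ∈ E(G2) ✓
  (8,11) → (φ(8),φ(11)) = (3,9) ∈ E(G2) ✓
  (10,11) → (φ(10),φ(11)) = (3,8) ∈ E(G2) ✓
All 36 edges of G1 map to edges of G2, and |E(G1)| = |E(G2)| = 36, so φ is a bijection on edges as well as vertices. Hence G1 ≅ G2.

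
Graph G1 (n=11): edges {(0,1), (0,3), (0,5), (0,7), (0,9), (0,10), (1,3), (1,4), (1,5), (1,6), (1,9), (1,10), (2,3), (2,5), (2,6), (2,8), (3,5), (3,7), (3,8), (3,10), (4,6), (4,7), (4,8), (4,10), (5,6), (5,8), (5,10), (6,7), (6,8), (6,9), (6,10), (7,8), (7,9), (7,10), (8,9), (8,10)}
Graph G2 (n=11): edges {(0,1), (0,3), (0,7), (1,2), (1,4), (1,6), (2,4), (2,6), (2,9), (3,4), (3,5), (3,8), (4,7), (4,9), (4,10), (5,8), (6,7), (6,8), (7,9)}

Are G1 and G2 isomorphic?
No, not isomorphic

The graphs are NOT isomorphic.

Degrees in G1: deg(0)=6, deg(1)=7, deg(2)=4, deg(3)=7, deg(4)=5, deg(5)=7, deg(6)=8, deg(7)=7, deg(8)=8, deg(9)=5, deg(10)=8.
Sorted degree sequence of G1: [8, 8, 8, 7, 7, 7, 7, 6, 5, 5, 4].
Degrees in G2: deg(0)=3, deg(1)=4, deg(2)=4, deg(3)=4, deg(4)=6, deg(5)=2, deg(6)=4, deg(7)=4, deg(8)=3, deg(9)=3, deg(10)=1.
Sorted degree sequence of G2: [6, 4, 4, 4, 4, 4, 3, 3, 3, 2, 1].
The (sorted) degree sequence is an isomorphism invariant, so since G1 and G2 have different degree sequences they cannot be isomorphic.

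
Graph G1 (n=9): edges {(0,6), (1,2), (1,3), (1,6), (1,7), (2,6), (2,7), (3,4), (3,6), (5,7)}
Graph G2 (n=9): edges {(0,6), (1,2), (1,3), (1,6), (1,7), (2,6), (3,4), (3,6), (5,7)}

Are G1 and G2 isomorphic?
No, not isomorphic

The graphs are NOT isomorphic.

Counting edges: G1 has 10 edge(s); G2 has 9 edge(s).
Edge count is an isomorphism invariant (a bijection on vertices induces a bijection on edges), so differing edge counts rule out isomorphism.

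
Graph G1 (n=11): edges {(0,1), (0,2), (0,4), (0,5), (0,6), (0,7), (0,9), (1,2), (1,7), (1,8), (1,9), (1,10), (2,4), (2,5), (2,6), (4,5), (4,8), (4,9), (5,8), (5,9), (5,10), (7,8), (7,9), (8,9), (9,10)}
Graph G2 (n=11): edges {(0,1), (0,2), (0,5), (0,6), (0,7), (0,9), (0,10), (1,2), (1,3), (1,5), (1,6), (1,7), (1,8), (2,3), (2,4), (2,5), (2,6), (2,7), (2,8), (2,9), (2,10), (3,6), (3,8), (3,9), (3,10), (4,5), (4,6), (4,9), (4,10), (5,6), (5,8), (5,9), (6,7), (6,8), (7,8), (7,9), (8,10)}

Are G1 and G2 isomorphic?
No, not isomorphic

The graphs are NOT isomorphic.

Degrees in G1: deg(0)=7, deg(1)=6, deg(2)=5, deg(3)=0, deg(4)=5, deg(5)=6, deg(6)=2, deg(7)=4, deg(8)=5, deg(9)=7, deg(10)=3.
Sorted degree sequence of G1: [7, 7, 6, 6, 5, 5, 5, 4, 3, 2, 0].
Degrees in G2: deg(0)=7, deg(1)=7, deg(2)=10, deg(3)=6, deg(4)=5, deg(5)=7, deg(6)=8, deg(7)=6, deg(8)=7, deg(9)=6, deg(10)=5.
Sorted degree sequence of G2: [10, 8, 7, 7, 7, 7, 6, 6, 6, 5, 5].
The (sorted) degree sequence is an isomorphism invariant, so since G1 and G2 have different degree sequences they cannot be isomorphic.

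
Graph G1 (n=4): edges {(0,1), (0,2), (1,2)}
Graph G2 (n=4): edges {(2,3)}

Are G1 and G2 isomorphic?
No, not isomorphic

The graphs are NOT isomorphic.

Degrees in G1: deg(0)=2, deg(1)=2, deg(2)=2, deg(3)=0.
Sorted degree sequence of G1: [2, 2, 2, 0].
Degrees in G2: deg(0)=0, deg(1)=0, deg(2)=1, deg(3)=1.
Sorted degree sequence of G2: [1, 1, 0, 0].
The (sorted) degree sequence is an isomorphism invariant, so since G1 and G2 have different degree sequences they cannot be isomorphic.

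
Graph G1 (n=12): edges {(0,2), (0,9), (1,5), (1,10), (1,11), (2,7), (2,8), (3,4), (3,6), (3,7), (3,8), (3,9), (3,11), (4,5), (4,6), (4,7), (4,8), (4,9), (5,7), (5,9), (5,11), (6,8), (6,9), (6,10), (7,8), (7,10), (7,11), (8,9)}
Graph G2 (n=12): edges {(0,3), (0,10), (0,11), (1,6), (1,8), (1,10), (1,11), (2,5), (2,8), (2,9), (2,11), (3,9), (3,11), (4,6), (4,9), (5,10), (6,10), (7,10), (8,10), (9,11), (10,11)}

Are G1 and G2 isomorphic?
No, not isomorphic

The graphs are NOT isomorphic.

Degrees in G1: deg(0)=2, deg(1)=3, deg(2)=3, deg(3)=6, deg(4)=6, deg(5)=5, deg(6)=5, deg(7)=7, deg(8)=6, deg(9)=6, deg(10)=3, deg(11)=4.
Sorted degree sequence of G1: [7, 6, 6, 6, 6, 5, 5, 4, 3, 3, 3, 2].
Degrees in G2: deg(0)=3, deg(1)=4, deg(2)=4, deg(3)=3, deg(4)=2, deg(5)=2, deg(6)=3, deg(7)=1, deg(8)=3, deg(9)=4, deg(10)=7, deg(11)=6.
Sorted degree sequence of G2: [7, 6, 4, 4, 4, 3, 3, 3, 3, 2, 2, 1].
The (sorted) degree sequence is an isomorphism invariant, so since G1 and G2 have different degree sequences they cannot be isomorphic.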